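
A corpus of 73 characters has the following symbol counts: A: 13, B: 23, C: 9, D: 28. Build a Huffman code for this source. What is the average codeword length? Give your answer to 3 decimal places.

1.918 bits/symbol

Probabilities are the counts divided by 73.
Repeatedly combine the two least-probable nodes; the expected code length is the sum of the merged weights.
merge 9/73 + 13/73 → 22/73
merge 22/73 + 23/73 → 45/73
merge 28/73 + 45/73 → 1
L = 22/73 + 45/73 + 1 = 140/73 ≈ 1.918 bits/symbol.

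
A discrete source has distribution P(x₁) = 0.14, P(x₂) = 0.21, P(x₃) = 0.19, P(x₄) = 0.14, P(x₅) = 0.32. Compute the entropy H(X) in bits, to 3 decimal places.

H = −Σ pᵢ log₂ pᵢ.
−0.14·log₂(0.14) = 0.3971
−0.21·log₂(0.21) = 0.4728
−0.19·log₂(0.19) = 0.4552
−0.14·log₂(0.14) = 0.3971
−0.32·log₂(0.32) = 0.5260
Sum ≈ 2.2483 → 2.248 bits.

2.248 bits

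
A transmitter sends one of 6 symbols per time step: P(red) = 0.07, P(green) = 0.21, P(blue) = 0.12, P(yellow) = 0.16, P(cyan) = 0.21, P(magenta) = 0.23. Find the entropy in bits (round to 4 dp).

H = −Σ pᵢ log₂ pᵢ.
−0.07·log₂(0.07) = 0.2686
−0.21·log₂(0.21) = 0.4728
−0.12·log₂(0.12) = 0.3671
−0.16·log₂(0.16) = 0.4230
−0.21·log₂(0.21) = 0.4728
−0.23·log₂(0.23) = 0.4877
Sum ≈ 2.4920 → 2.4920 bits.

2.4920 bits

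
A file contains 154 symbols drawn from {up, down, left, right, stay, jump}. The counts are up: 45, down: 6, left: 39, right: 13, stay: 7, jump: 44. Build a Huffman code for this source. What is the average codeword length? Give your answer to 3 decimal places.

Probabilities are the counts divided by 154.
Repeatedly combine the two least-probable nodes; the expected code length is the sum of the merged weights.
merge 3/77 + 1/22 → 13/154
merge 13/154 + 13/154 → 13/77
merge 13/77 + 39/154 → 65/154
merge 2/7 + 45/154 → 89/154
merge 65/154 + 89/154 → 1
L = 13/154 + 13/77 + 65/154 + 89/154 + 1 = 347/154 ≈ 2.253 bits/symbol.

2.253 bits/symbol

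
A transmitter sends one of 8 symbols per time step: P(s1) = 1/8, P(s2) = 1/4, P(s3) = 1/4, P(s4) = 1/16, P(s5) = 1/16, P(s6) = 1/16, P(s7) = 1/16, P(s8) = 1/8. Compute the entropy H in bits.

Each probability is a power of 1/2, so log₂(1/p) is an integer.
H = Σ p·log₂(1/p) = 1/8·3 + 1/4·2 + 1/4·2 + 1/16·4 + 1/16·4 + 1/16·4 + 1/16·4 + 1/8·3 = 2.75 bits.

2.75 bits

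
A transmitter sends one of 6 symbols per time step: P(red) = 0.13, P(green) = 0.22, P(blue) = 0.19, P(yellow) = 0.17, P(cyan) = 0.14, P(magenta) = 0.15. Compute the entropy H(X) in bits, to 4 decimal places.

H = −Σ pᵢ log₂ pᵢ.
−0.13·log₂(0.13) = 0.3826
−0.22·log₂(0.22) = 0.4806
−0.19·log₂(0.19) = 0.4552
−0.17·log₂(0.17) = 0.4346
−0.14·log₂(0.14) = 0.3971
−0.15·log₂(0.15) = 0.4105
Sum ≈ 2.5607 → 2.5607 bits.

2.5607 bits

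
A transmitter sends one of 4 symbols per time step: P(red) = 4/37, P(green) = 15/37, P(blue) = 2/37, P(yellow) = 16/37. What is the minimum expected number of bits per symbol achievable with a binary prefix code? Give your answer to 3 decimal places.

1.730 bits/symbol

Repeatedly combine the two least-probable nodes; the expected code length is the sum of the merged weights.
merge 2/37 + 4/37 → 6/37
merge 6/37 + 15/37 → 21/37
merge 16/37 + 21/37 → 1
L = 6/37 + 21/37 + 1 = 64/37 ≈ 1.730 bits/symbol.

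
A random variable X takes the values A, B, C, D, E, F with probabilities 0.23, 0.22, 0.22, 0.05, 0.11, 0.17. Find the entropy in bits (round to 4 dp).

2.4498 bits

H = −Σ pᵢ log₂ pᵢ.
−0.23·log₂(0.23) = 0.4877
−0.22·log₂(0.22) = 0.4806
−0.22·log₂(0.22) = 0.4806
−0.05·log₂(0.05) = 0.2161
−0.11·log₂(0.11) = 0.3503
−0.17·log₂(0.17) = 0.4346
Sum ≈ 2.4498 → 2.4498 bits.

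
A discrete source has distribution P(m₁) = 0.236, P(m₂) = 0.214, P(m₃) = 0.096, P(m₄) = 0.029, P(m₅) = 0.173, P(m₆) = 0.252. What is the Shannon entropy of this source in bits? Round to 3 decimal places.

2.379 bits

H = −Σ pᵢ log₂ pᵢ.
−0.236·log₂(0.236) = 0.4916
−0.214·log₂(0.214) = 0.4760
−0.096·log₂(0.096) = 0.3246
−0.029·log₂(0.029) = 0.1481
−0.173·log₂(0.173) = 0.4379
−0.252·log₂(0.252) = 0.5011
Sum ≈ 2.3793 → 2.379 bits.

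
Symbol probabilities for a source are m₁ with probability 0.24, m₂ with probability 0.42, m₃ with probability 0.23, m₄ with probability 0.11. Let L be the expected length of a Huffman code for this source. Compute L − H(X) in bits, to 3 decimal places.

Entropy H = −Σ p log₂ p ≈ 1.8577 bits.
Huffman merges: 11/100+23/100→17/50; 6/25+17/50→29/50; 21/50+29/50→1. L = 48/25 ≈ 1.9200.
L − H = 1.9200 − 1.8577 = 0.062 bits.

0.062 bits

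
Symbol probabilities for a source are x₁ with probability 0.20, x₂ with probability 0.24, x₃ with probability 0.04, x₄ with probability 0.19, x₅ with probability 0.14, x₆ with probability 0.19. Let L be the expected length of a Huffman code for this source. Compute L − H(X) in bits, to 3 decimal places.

Entropy H = −Σ p log₂ p ≈ 2.4518 bits.
Huffman merges: 1/25+7/50→9/50; 9/50+19/100→37/100; 19/100+1/5→39/100; 6/25+37/100→61/100; 39/100+61/100→1. L = 51/20 ≈ 2.5500.
L − H = 2.5500 − 2.4518 = 0.098 bits.

0.098 bits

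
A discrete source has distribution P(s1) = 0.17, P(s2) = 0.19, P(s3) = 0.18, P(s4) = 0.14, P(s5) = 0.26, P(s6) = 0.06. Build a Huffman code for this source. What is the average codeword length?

2.55 bits/symbol

Repeatedly combine the two least-probable nodes; the expected code length is the sum of the merged weights.
merge 3/50 + 7/50 → 1/5
merge 17/100 + 9/50 → 7/20
merge 19/100 + 1/5 → 39/100
merge 13/50 + 7/20 → 61/100
merge 39/100 + 61/100 → 1
L = 1/5 + 7/20 + 39/100 + 61/100 + 1 = 51/20 = 2.55 bits/symbol.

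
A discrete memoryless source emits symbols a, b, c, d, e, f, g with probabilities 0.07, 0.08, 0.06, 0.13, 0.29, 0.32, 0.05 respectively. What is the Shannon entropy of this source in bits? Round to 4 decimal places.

2.4463 bits

H = −Σ pᵢ log₂ pᵢ.
−0.07·log₂(0.07) = 0.2686
−0.08·log₂(0.08) = 0.2915
−0.06·log₂(0.06) = 0.2435
−0.13·log₂(0.13) = 0.3826
−0.29·log₂(0.29) = 0.5179
−0.32·log₂(0.32) = 0.5260
−0.05·log₂(0.05) = 0.2161
Sum ≈ 2.4463 → 2.4463 bits.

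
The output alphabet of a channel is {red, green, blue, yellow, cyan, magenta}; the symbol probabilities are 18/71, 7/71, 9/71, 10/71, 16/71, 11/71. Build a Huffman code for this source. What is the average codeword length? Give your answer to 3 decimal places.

2.521 bits/symbol

Repeatedly combine the two least-probable nodes; the expected code length is the sum of the merged weights.
merge 7/71 + 9/71 → 16/71
merge 10/71 + 11/71 → 21/71
merge 16/71 + 16/71 → 32/71
merge 18/71 + 21/71 → 39/71
merge 32/71 + 39/71 → 1
L = 16/71 + 21/71 + 32/71 + 39/71 + 1 = 179/71 ≈ 2.521 bits/symbol.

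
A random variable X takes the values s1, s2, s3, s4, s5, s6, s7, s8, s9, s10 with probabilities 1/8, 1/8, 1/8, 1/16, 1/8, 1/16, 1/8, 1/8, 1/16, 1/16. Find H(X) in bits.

3.25 bits

Each probability is a power of 1/2, so log₂(1/p) is an integer.
H = Σ p·log₂(1/p) = 1/8·3 + 1/8·3 + 1/8·3 + 1/16·4 + 1/8·3 + 1/16·4 + 1/8·3 + 1/8·3 + 1/16·4 + 1/16·4 = 3.25 bits.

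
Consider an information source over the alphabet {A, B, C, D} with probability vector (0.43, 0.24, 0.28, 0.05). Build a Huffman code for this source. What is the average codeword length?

1.86 bits/symbol

Repeatedly combine the two least-probable nodes; the expected code length is the sum of the merged weights.
merge 1/20 + 6/25 → 29/100
merge 7/25 + 29/100 → 57/100
merge 43/100 + 57/100 → 1
L = 29/100 + 57/100 + 1 = 93/50 = 1.86 bits/symbol.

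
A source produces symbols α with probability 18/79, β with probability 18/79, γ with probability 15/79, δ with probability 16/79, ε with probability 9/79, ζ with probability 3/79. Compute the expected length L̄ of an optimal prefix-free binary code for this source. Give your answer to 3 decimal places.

Repeatedly combine the two least-probable nodes; the expected code length is the sum of the merged weights.
merge 3/79 + 9/79 → 12/79
merge 12/79 + 15/79 → 27/79
merge 16/79 + 18/79 → 34/79
merge 18/79 + 27/79 → 45/79
merge 34/79 + 45/79 → 1
L = 12/79 + 27/79 + 34/79 + 45/79 + 1 = 197/79 ≈ 2.494 bits/symbol.

2.494 bits/symbol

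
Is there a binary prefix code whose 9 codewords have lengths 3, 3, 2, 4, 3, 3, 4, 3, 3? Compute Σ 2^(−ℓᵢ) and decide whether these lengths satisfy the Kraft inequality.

1.125; no

With common denominator 2^4 = 16: Σ 2^(−ℓᵢ) = 2/16 + 2/16 + 4/16 + 1/16 + 2/16 + 2/16 + 1/16 + 2/16 + 2/16 = 18/16 = 1.125.
Kraft's inequality requires Σ ≤ 1; here Σ = 1.125 > 1, so no such prefix code exists.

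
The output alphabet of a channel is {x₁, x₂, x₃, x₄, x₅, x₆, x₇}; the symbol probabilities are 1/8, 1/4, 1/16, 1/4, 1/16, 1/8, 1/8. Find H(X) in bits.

2.625 bits

Each probability is a power of 1/2, so log₂(1/p) is an integer.
H = Σ p·log₂(1/p) = 1/8·3 + 1/4·2 + 1/16·4 + 1/4·2 + 1/16·4 + 1/8·3 + 1/8·3 = 2.625 bits.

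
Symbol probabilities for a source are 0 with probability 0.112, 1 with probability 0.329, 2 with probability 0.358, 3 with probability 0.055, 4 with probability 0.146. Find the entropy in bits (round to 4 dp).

H = −Σ pᵢ log₂ pᵢ.
−0.112·log₂(0.112) = 0.3537
−0.329·log₂(0.329) = 0.5277
−0.358·log₂(0.358) = 0.5305
−0.055·log₂(0.055) = 0.2301
−0.146·log₂(0.146) = 0.4053
Sum ≈ 2.0474 → 2.0474 bits.

2.0474 bits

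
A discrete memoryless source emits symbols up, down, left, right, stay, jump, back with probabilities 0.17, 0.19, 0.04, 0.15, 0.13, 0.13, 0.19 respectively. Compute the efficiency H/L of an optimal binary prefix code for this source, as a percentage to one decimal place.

97.0%

Entropy H = −Σ p log₂ p ≈ 2.7066 bits.
Huffman merges: 1/25+13/100→17/100; 13/100+3/20→7/25; 17/100+17/100→17/50; 19/100+19/100→19/50; 7/25+17/50→31/50; 19/50+31/50→1. L = 279/100 ≈ 2.7900.
Efficiency = H/L = 2.7066/2.7900 = 97.0%.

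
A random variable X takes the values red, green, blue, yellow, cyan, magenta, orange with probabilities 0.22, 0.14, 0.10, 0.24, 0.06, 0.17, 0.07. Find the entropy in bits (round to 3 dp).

2.651 bits

H = −Σ pᵢ log₂ pᵢ.
−0.22·log₂(0.22) = 0.4806
−0.14·log₂(0.14) = 0.3971
−0.10·log₂(0.10) = 0.3322
−0.24·log₂(0.24) = 0.4941
−0.06·log₂(0.06) = 0.2435
−0.17·log₂(0.17) = 0.4346
−0.07·log₂(0.07) = 0.2686
Sum ≈ 2.6507 → 2.651 bits.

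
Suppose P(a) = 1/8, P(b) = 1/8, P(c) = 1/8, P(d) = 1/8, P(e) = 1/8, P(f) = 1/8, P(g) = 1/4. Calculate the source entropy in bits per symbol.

2.75 bits

Each probability is a power of 1/2, so log₂(1/p) is an integer.
H = Σ p·log₂(1/p) = 1/8·3 + 1/8·3 + 1/8·3 + 1/8·3 + 1/8·3 + 1/8·3 + 1/4·2 = 2.75 bits.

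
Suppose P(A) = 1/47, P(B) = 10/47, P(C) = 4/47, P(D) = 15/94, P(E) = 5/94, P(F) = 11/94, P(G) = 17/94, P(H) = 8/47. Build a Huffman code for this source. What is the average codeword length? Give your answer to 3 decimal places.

Repeatedly combine the two least-probable nodes; the expected code length is the sum of the merged weights.
merge 1/47 + 5/94 → 7/94
merge 7/94 + 4/47 → 15/94
merge 11/94 + 15/94 → 13/47
merge 15/94 + 8/47 → 31/94
merge 17/94 + 10/47 → 37/94
merge 13/47 + 31/94 → 57/94
merge 37/94 + 57/94 → 1
L = 7/94 + 15/94 + 13/47 + 31/94 + 37/94 + 57/94 + 1 = 267/94 ≈ 2.840 bits/symbol.

2.840 bits/symbol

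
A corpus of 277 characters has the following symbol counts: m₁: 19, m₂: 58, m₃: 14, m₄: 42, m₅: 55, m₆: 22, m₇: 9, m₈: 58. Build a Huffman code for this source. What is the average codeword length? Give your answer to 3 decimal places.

2.812 bits/symbol

Probabilities are the counts divided by 277.
Repeatedly combine the two least-probable nodes; the expected code length is the sum of the merged weights.
merge 9/277 + 14/277 → 23/277
merge 19/277 + 22/277 → 41/277
merge 23/277 + 41/277 → 64/277
merge 42/277 + 55/277 → 97/277
merge 58/277 + 58/277 → 116/277
merge 64/277 + 97/277 → 161/277
merge 116/277 + 161/277 → 1
L = 23/277 + 41/277 + 64/277 + 97/277 + 116/277 + 161/277 + 1 = 779/277 ≈ 2.812 bits/symbol.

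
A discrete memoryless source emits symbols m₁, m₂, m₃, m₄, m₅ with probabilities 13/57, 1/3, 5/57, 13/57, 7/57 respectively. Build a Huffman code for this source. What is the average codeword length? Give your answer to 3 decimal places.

2.211 bits/symbol

Repeatedly combine the two least-probable nodes; the expected code length is the sum of the merged weights.
merge 5/57 + 7/57 → 4/19
merge 4/19 + 13/57 → 25/57
merge 13/57 + 1/3 → 32/57
merge 25/57 + 32/57 → 1
L = 4/19 + 25/57 + 32/57 + 1 = 42/19 ≈ 2.211 bits/symbol.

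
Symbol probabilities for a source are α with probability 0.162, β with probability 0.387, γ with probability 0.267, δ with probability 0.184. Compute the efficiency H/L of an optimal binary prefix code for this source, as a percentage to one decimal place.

Entropy H = −Σ p log₂ p ≈ 1.9135 bits.
Huffman merges: 81/500+23/125→173/500; 267/1000+173/500→613/1000; 387/1000+613/1000→1. L = 1959/1000 ≈ 1.9590.
Efficiency = H/L = 1.9135/1.9590 = 97.7%.

97.7%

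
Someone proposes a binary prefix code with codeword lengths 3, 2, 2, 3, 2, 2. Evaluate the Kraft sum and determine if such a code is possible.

With common denominator 2^3 = 8: Σ 2^(−ℓᵢ) = 1/8 + 2/8 + 2/8 + 1/8 + 2/8 + 2/8 = 10/8 = 1.25.
Kraft's inequality requires Σ ≤ 1; here Σ = 1.25 > 1, so no such prefix code exists.

1.25; no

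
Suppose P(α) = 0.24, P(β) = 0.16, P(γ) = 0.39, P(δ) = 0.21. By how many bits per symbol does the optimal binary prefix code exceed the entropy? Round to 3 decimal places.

0.060 bits

Entropy H = −Σ p log₂ p ≈ 1.9198 bits.
Huffman merges: 4/25+21/100→37/100; 6/25+37/100→61/100; 39/100+61/100→1. L = 99/50 ≈ 1.9800.
L − H = 1.9800 − 1.9198 = 0.060 bits.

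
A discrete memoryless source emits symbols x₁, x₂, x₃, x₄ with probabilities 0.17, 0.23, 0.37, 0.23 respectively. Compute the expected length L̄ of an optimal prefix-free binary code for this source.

Repeatedly combine the two least-probable nodes; the expected code length is the sum of the merged weights.
merge 17/100 + 23/100 → 2/5
merge 23/100 + 37/100 → 3/5
merge 2/5 + 3/5 → 1
L = 2/5 + 3/5 + 1 = 2 bits/symbol.

2 bits/symbol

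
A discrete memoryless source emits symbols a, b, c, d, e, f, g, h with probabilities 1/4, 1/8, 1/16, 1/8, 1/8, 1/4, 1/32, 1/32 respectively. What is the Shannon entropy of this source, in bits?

Each probability is a power of 1/2, so log₂(1/p) is an integer.
H = Σ p·log₂(1/p) = 1/4·2 + 1/8·3 + 1/16·4 + 1/8·3 + 1/8·3 + 1/4·2 + 1/32·5 + 1/32·5 = 2.6875 bits.

2.6875 bits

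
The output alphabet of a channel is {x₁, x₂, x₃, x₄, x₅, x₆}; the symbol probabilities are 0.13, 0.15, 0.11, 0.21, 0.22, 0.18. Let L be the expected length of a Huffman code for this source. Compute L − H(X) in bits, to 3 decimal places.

Entropy H = −Σ p log₂ p ≈ 2.5422 bits.
Huffman merges: 11/100+13/100→6/25; 3/20+9/50→33/100; 21/100+11/50→43/100; 6/25+33/100→57/100; 43/100+57/100→1. L = 257/100 ≈ 2.5700.
L − H = 2.5700 − 2.5422 = 0.028 bits.

0.028 bits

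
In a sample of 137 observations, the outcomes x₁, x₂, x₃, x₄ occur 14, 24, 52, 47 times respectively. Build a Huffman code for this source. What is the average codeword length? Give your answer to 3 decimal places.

1.898 bits/symbol

Probabilities are the counts divided by 137.
Repeatedly combine the two least-probable nodes; the expected code length is the sum of the merged weights.
merge 14/137 + 24/137 → 38/137
merge 38/137 + 47/137 → 85/137
merge 52/137 + 85/137 → 1
L = 38/137 + 85/137 + 1 = 260/137 ≈ 1.898 bits/symbol.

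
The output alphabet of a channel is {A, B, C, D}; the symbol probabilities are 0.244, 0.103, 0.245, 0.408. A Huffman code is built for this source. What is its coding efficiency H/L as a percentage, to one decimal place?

95.9%

Entropy H = −Σ p log₂ p ≈ 1.8591 bits.
Huffman merges: 103/1000+61/250→347/1000; 49/200+347/1000→74/125; 51/125+74/125→1. L = 1939/1000 ≈ 1.9390.
Efficiency = H/L = 1.8591/1.9390 = 95.9%.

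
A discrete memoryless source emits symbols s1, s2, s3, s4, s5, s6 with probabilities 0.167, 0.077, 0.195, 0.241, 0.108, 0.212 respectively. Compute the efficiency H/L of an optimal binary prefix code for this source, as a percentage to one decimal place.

98.2%

Entropy H = −Σ p log₂ p ≈ 2.4919 bits.
Huffman merges: 77/1000+27/250→37/200; 167/1000+37/200→44/125; 39/200+53/250→407/1000; 241/1000+44/125→593/1000; 407/1000+593/1000→1. L = 2537/1000 ≈ 2.5370.
Efficiency = H/L = 2.4919/2.5370 = 98.2%.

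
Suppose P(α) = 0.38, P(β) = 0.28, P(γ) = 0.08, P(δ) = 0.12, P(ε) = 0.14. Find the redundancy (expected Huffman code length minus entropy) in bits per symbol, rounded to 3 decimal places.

Entropy H = −Σ p log₂ p ≈ 2.1004 bits.
Huffman merges: 2/25+3/25→1/5; 7/50+1/5→17/50; 7/25+17/50→31/50; 19/50+31/50→1. L = 54/25 ≈ 2.1600.
L − H = 2.1600 − 2.1004 = 0.060 bits.

0.060 bits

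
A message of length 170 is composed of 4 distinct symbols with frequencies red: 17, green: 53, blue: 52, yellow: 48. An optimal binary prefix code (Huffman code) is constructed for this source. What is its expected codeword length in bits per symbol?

2 bits/symbol

Probabilities are the counts divided by 170.
Repeatedly combine the two least-probable nodes; the expected code length is the sum of the merged weights.
merge 1/10 + 24/85 → 13/34
merge 26/85 + 53/170 → 21/34
merge 13/34 + 21/34 → 1
L = 13/34 + 21/34 + 1 = 2 bits/symbol.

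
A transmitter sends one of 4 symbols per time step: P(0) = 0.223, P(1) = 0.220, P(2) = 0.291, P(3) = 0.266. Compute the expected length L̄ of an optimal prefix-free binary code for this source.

Repeatedly combine the two least-probable nodes; the expected code length is the sum of the merged weights.
merge 11/50 + 223/1000 → 443/1000
merge 133/500 + 291/1000 → 557/1000
merge 443/1000 + 557/1000 → 1
L = 443/1000 + 557/1000 + 1 = 2 bits/symbol.

2 bits/symbol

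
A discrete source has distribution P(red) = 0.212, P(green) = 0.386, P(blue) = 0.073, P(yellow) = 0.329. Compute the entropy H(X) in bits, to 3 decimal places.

H = −Σ pᵢ log₂ pᵢ.
−0.212·log₂(0.212) = 0.4744
−0.386·log₂(0.386) = 0.5301
−0.073·log₂(0.073) = 0.2756
−0.329·log₂(0.329) = 0.5277
Sum ≈ 1.8078 → 1.808 bits.

1.808 bits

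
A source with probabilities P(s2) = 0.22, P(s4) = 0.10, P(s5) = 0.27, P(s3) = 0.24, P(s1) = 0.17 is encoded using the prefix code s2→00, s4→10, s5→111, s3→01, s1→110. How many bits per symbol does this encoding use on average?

L̄ = Σ pᵢ·ℓᵢ = 0.22·2 + 0.10·2 + 0.27·3 + 0.24·2 + 0.17·3 = 2.44 bits/symbol.

2.44 bits/symbol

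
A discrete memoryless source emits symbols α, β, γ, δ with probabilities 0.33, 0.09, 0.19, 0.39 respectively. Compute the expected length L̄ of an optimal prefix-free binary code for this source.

Repeatedly combine the two least-probable nodes; the expected code length is the sum of the merged weights.
merge 9/100 + 19/100 → 7/25
merge 7/25 + 33/100 → 61/100
merge 39/100 + 61/100 → 1
L = 7/25 + 61/100 + 1 = 189/100 = 1.89 bits/symbol.

1.89 bits/symbol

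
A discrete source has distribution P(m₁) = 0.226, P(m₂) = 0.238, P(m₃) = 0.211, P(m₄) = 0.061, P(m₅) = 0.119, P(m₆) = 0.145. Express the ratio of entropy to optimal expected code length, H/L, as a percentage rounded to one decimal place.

98.5%

Entropy H = −Σ p log₂ p ≈ 2.4670 bits.
Huffman merges: 61/1000+119/1000→9/50; 29/200+9/50→13/40; 211/1000+113/500→437/1000; 119/500+13/40→563/1000; 437/1000+563/1000→1. L = 501/200 ≈ 2.5050.
Efficiency = H/L = 2.4670/2.5050 = 98.5%.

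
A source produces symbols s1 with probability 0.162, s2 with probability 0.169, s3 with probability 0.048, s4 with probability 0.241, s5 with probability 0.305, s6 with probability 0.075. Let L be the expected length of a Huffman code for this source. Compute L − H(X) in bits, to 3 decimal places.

0.041 bits

Entropy H = −Σ p log₂ p ≈ 2.3667 bits.
Huffman merges: 6/125+3/40→123/1000; 123/1000+81/500→57/200; 169/1000+241/1000→41/100; 57/200+61/200→59/100; 41/100+59/100→1. L = 301/125 ≈ 2.4080.
L − H = 2.4080 − 2.3667 = 0.041 bits.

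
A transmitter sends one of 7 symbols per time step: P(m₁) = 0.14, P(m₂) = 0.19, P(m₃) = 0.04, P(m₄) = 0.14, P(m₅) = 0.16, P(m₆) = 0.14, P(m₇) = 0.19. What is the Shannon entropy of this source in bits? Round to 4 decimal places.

H = −Σ pᵢ log₂ pᵢ.
−0.14·log₂(0.14) = 0.3971
−0.19·log₂(0.19) = 0.4552
−0.04·log₂(0.04) = 0.1858
−0.14·log₂(0.14) = 0.3971
−0.16·log₂(0.16) = 0.4230
−0.14·log₂(0.14) = 0.3971
−0.19·log₂(0.19) = 0.4552
Sum ≈ 2.7106 → 2.7106 bits.

2.7106 bits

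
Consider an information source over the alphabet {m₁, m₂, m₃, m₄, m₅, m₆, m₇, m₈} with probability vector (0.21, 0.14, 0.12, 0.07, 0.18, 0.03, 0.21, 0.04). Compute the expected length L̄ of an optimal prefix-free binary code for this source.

Repeatedly combine the two least-probable nodes; the expected code length is the sum of the merged weights.
merge 3/100 + 1/25 → 7/100
merge 7/100 + 7/100 → 7/50
merge 3/25 + 7/50 → 13/50
merge 7/50 + 9/50 → 8/25
merge 21/100 + 21/100 → 21/50
merge 13/50 + 8/25 → 29/50
merge 21/50 + 29/50 → 1
L = 7/100 + 7/50 + 13/50 + 8/25 + 21/50 + 29/50 + 1 = 279/100 = 2.79 bits/symbol.

2.79 bits/symbol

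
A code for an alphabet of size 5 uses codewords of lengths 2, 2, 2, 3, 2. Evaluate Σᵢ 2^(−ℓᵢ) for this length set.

With common denominator 2^3 = 8: Σ 2^(−ℓᵢ) = 2/8 + 2/8 + 2/8 + 1/8 + 2/8 = 9/8 = 1.125.

1.125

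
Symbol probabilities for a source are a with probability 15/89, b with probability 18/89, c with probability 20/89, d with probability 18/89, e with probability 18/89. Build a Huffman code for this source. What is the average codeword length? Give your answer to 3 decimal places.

2.371 bits/symbol

Repeatedly combine the two least-probable nodes; the expected code length is the sum of the merged weights.
merge 15/89 + 18/89 → 33/89
merge 18/89 + 18/89 → 36/89
merge 20/89 + 33/89 → 53/89
merge 36/89 + 53/89 → 1
L = 33/89 + 36/89 + 53/89 + 1 = 211/89 ≈ 2.371 bits/symbol.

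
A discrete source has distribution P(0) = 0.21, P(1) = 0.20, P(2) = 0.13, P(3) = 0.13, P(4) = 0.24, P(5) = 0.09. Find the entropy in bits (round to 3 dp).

2.509 bits

H = −Σ pᵢ log₂ pᵢ.
−0.21·log₂(0.21) = 0.4728
−0.20·log₂(0.20) = 0.4644
−0.13·log₂(0.13) = 0.3826
−0.13·log₂(0.13) = 0.3826
−0.24·log₂(0.24) = 0.4941
−0.09·log₂(0.09) = 0.3127
Sum ≈ 2.5093 → 2.509 bits.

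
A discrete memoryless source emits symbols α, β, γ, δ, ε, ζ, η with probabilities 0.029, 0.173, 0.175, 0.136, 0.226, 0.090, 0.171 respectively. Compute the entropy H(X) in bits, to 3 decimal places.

2.651 bits

H = −Σ pᵢ log₂ pᵢ.
−0.029·log₂(0.029) = 0.1481
−0.173·log₂(0.173) = 0.4379
−0.175·log₂(0.175) = 0.4401
−0.136·log₂(0.136) = 0.3915
−0.226·log₂(0.226) = 0.4849
−0.090·log₂(0.090) = 0.3127
−0.171·log₂(0.171) = 0.4357
Sum ≈ 2.6508 → 2.651 bits.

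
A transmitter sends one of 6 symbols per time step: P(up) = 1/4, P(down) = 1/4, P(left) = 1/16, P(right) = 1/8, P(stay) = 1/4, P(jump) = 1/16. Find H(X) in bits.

2.375 bits

Each probability is a power of 1/2, so log₂(1/p) is an integer.
H = Σ p·log₂(1/p) = 1/4·2 + 1/4·2 + 1/16·4 + 1/8·3 + 1/4·2 + 1/16·4 = 2.375 bits.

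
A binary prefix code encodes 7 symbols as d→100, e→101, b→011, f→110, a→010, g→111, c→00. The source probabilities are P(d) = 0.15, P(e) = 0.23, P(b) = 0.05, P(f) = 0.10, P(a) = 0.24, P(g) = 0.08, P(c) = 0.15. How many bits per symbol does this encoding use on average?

L̄ = Σ pᵢ·ℓᵢ = 0.15·3 + 0.23·3 + 0.05·3 + 0.10·3 + 0.24·3 + 0.08·3 + 0.15·2 = 2.85 bits/symbol.

2.85 bits/symbol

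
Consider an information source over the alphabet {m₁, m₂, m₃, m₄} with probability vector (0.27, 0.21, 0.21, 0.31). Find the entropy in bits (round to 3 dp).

1.979 bits

H = −Σ pᵢ log₂ pᵢ.
−0.27·log₂(0.27) = 0.5100
−0.21·log₂(0.21) = 0.4728
−0.21·log₂(0.21) = 0.4728
−0.31·log₂(0.31) = 0.5238
Sum ≈ 1.9795 → 1.979 bits.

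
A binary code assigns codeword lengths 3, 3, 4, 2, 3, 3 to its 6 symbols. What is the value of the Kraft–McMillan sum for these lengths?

0.8125

With common denominator 2^4 = 16: Σ 2^(−ℓᵢ) = 2/16 + 2/16 + 1/16 + 4/16 + 2/16 + 2/16 = 13/16 = 0.8125.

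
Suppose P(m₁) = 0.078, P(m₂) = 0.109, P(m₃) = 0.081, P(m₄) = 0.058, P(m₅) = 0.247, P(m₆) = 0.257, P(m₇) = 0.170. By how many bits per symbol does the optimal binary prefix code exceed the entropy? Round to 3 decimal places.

Entropy H = −Σ p log₂ p ≈ 2.6042 bits.
Huffman merges: 29/500+39/500→17/125; 81/1000+109/1000→19/100; 17/125+17/100→153/500; 19/100+247/1000→437/1000; 257/1000+153/500→563/1000; 437/1000+563/1000→1. L = 329/125 ≈ 2.6320.
L − H = 2.6320 − 2.6042 = 0.028 bits.

0.028 bits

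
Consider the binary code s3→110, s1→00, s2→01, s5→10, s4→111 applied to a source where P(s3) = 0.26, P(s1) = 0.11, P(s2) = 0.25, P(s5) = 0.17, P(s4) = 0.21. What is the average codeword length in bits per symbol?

L̄ = Σ pᵢ·ℓᵢ = 0.26·3 + 0.11·2 + 0.25·2 + 0.17·2 + 0.21·3 = 2.47 bits/symbol.

2.47 bits/symbol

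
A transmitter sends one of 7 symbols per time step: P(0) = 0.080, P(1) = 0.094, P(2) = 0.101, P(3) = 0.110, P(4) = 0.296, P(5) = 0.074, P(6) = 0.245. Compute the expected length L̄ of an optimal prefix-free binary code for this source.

Repeatedly combine the two least-probable nodes; the expected code length is the sum of the merged weights.
merge 37/500 + 2/25 → 77/500
merge 47/500 + 101/1000 → 39/200
merge 11/100 + 77/500 → 33/125
merge 39/200 + 49/200 → 11/25
merge 33/125 + 37/125 → 14/25
merge 11/25 + 14/25 → 1
L = 77/500 + 39/200 + 33/125 + 11/25 + 14/25 + 1 = 2613/1000 = 2.613 bits/symbol.

2.613 bits/symbol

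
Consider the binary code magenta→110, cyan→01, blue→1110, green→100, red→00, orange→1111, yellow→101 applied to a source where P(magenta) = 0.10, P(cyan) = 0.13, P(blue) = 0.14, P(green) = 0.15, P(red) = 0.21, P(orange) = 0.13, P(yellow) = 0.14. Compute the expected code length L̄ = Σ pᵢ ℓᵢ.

L̄ = Σ pᵢ·ℓᵢ = 0.10·3 + 0.13·2 + 0.14·4 + 0.15·3 + 0.21·2 + 0.13·4 + 0.14·3 = 2.93 bits/symbol.

2.93 bits/symbol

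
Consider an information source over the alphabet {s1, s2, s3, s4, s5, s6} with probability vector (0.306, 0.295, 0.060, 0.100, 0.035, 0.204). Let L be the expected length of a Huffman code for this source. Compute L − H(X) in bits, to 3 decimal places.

Entropy H = −Σ p log₂ p ≈ 2.2552 bits.
Huffman merges: 7/200+3/50→19/200; 19/200+1/10→39/200; 39/200+51/250→399/1000; 59/200+153/500→601/1000; 399/1000+601/1000→1. L = 229/100 ≈ 2.2900.
L − H = 2.2900 − 2.2552 = 0.035 bits.

0.035 bits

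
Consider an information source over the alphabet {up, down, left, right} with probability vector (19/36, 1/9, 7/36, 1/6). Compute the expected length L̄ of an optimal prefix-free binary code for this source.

Repeatedly combine the two least-probable nodes; the expected code length is the sum of the merged weights.
merge 1/9 + 1/6 → 5/18
merge 7/36 + 5/18 → 17/36
merge 17/36 + 19/36 → 1
L = 5/18 + 17/36 + 1 = 7/4 = 1.75 bits/symbol.

1.75 bits/symbol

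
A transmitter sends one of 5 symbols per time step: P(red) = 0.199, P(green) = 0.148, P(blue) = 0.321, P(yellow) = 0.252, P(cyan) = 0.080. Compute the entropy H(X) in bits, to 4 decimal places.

2.1903 bits

H = −Σ pᵢ log₂ pᵢ.
−0.199·log₂(0.199) = 0.4635
−0.148·log₂(0.148) = 0.4079
−0.321·log₂(0.321) = 0.5262
−0.252·log₂(0.252) = 0.5011
−0.080·log₂(0.080) = 0.2915
Sum ≈ 2.1903 → 2.1903 bits.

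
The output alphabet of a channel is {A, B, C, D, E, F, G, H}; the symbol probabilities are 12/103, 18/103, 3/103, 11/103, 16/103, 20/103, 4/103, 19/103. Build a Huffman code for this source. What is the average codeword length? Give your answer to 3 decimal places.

2.864 bits/symbol

Repeatedly combine the two least-probable nodes; the expected code length is the sum of the merged weights.
merge 3/103 + 4/103 → 7/103
merge 7/103 + 11/103 → 18/103
merge 12/103 + 16/103 → 28/103
merge 18/103 + 18/103 → 36/103
merge 19/103 + 20/103 → 39/103
merge 28/103 + 36/103 → 64/103
merge 39/103 + 64/103 → 1
L = 7/103 + 18/103 + 28/103 + 36/103 + 39/103 + 64/103 + 1 = 295/103 ≈ 2.864 bits/symbol.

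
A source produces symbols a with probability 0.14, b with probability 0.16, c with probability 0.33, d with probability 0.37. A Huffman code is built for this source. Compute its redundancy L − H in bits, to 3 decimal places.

0.051 bits

Entropy H = −Σ p log₂ p ≈ 1.8787 bits.
Huffman merges: 7/50+4/25→3/10; 3/10+33/100→63/100; 37/100+63/100→1. L = 193/100 ≈ 1.9300.
L − H = 1.9300 − 1.8787 = 0.051 bits.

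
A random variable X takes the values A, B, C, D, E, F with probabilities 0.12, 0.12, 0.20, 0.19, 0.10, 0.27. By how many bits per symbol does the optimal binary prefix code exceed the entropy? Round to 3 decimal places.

Entropy H = −Σ p log₂ p ≈ 2.4960 bits.
Huffman merges: 1/10+3/25→11/50; 3/25+19/100→31/100; 1/5+11/50→21/50; 27/100+31/100→29/50; 21/50+29/50→1. L = 253/100 ≈ 2.5300.
L − H = 2.5300 − 2.4960 = 0.034 bits.

0.034 bits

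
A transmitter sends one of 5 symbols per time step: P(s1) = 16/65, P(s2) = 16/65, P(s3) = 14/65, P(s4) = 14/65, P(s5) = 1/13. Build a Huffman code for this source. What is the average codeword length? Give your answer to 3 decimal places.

2.292 bits/symbol

Repeatedly combine the two least-probable nodes; the expected code length is the sum of the merged weights.
merge 1/13 + 14/65 → 19/65
merge 14/65 + 16/65 → 6/13
merge 16/65 + 19/65 → 7/13
merge 6/13 + 7/13 → 1
L = 19/65 + 6/13 + 7/13 + 1 = 149/65 ≈ 2.292 bits/symbol.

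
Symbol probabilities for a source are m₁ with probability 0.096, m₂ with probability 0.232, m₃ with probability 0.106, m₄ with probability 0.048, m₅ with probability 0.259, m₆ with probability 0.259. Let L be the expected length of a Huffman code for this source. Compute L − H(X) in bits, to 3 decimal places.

0.017 bits

Entropy H = −Σ p log₂ p ≈ 2.3766 bits.
Huffman merges: 6/125+12/125→18/125; 53/500+18/125→1/4; 29/125+1/4→241/500; 259/1000+259/1000→259/500; 241/500+259/500→1. L = 1197/500 ≈ 2.3940.
L − H = 2.3940 − 2.3766 = 0.017 bits.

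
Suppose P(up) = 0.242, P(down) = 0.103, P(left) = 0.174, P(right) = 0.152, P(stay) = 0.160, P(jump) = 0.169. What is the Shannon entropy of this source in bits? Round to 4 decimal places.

H = −Σ pᵢ log₂ pᵢ.
−0.242·log₂(0.242) = 0.4954
−0.103·log₂(0.103) = 0.3378
−0.174·log₂(0.174) = 0.4390
−0.152·log₂(0.152) = 0.4131
−0.160·log₂(0.160) = 0.4230
−0.169·log₂(0.169) = 0.4335
Sum ≈ 2.5417 → 2.5417 bits.

2.5417 bits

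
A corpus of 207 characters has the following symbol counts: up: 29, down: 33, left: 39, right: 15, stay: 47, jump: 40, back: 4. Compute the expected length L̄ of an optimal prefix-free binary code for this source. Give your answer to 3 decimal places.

Probabilities are the counts divided by 207.
Repeatedly combine the two least-probable nodes; the expected code length is the sum of the merged weights.
merge 4/207 + 5/69 → 19/207
merge 19/207 + 29/207 → 16/69
merge 11/69 + 13/69 → 8/23
merge 40/207 + 47/207 → 29/69
merge 16/69 + 8/23 → 40/69
merge 29/69 + 40/69 → 1
L = 19/207 + 16/69 + 8/23 + 29/69 + 40/69 + 1 = 553/207 ≈ 2.671 bits/symbol.

2.671 bits/symbol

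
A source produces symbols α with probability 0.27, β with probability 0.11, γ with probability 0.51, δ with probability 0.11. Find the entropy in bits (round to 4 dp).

H = −Σ pᵢ log₂ pᵢ.
−0.27·log₂(0.27) = 0.5100
−0.11·log₂(0.11) = 0.3503
−0.51·log₂(0.51) = 0.4954
−0.11·log₂(0.11) = 0.3503
Sum ≈ 1.7060 → 1.7060 bits.

1.7060 bits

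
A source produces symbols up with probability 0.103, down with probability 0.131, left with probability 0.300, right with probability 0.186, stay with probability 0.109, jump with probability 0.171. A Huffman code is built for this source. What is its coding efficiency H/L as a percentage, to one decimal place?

Entropy H = −Σ p log₂ p ≈ 2.4786 bits.
Huffman merges: 103/1000+109/1000→53/250; 131/1000+171/1000→151/500; 93/500+53/250→199/500; 3/10+151/500→301/500; 199/500+301/500→1. L = 1257/500 ≈ 2.5140.
Efficiency = H/L = 2.4786/2.5140 = 98.6%.

98.6%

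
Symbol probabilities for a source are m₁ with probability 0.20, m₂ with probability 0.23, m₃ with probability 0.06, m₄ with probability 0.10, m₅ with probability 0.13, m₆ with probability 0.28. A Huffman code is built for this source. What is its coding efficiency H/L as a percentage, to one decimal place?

Entropy H = −Σ p log₂ p ≈ 2.4246 bits.
Huffman merges: 3/50+1/10→4/25; 13/100+4/25→29/100; 1/5+23/100→43/100; 7/25+29/100→57/100; 43/100+57/100→1. L = 49/20 ≈ 2.4500.
Efficiency = H/L = 2.4246/2.4500 = 99.0%.

99.0%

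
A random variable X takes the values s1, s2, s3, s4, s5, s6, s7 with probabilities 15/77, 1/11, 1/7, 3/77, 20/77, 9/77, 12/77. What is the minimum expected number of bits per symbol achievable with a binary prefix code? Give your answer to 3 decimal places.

2.675 bits/symbol

Repeatedly combine the two least-probable nodes; the expected code length is the sum of the merged weights.
merge 3/77 + 1/11 → 10/77
merge 9/77 + 10/77 → 19/77
merge 1/7 + 12/77 → 23/77
merge 15/77 + 19/77 → 34/77
merge 20/77 + 23/77 → 43/77
merge 34/77 + 43/77 → 1
L = 10/77 + 19/77 + 23/77 + 34/77 + 43/77 + 1 = 206/77 ≈ 2.675 bits/symbol.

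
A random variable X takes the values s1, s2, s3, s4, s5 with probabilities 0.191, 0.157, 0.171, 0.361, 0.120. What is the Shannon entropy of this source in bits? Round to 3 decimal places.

H = −Σ pᵢ log₂ pᵢ.
−0.191·log₂(0.191) = 0.4562
−0.157·log₂(0.157) = 0.4194
−0.171·log₂(0.171) = 0.4357
−0.361·log₂(0.361) = 0.5306
−0.120·log₂(0.120) = 0.3671
Sum ≈ 2.2090 → 2.209 bits.

2.209 bits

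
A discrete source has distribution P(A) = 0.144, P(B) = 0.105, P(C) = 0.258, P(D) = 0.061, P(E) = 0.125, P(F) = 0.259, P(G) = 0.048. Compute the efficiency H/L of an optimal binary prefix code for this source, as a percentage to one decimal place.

Entropy H = −Σ p log₂ p ≈ 2.5845 bits.
Huffman merges: 6/125+61/1000→109/1000; 21/200+109/1000→107/500; 1/8+18/125→269/1000; 107/500+129/500→59/125; 259/1000+269/1000→66/125; 59/125+66/125→1. L = 324/125 ≈ 2.5920.
Efficiency = H/L = 2.5845/2.5920 = 99.7%.

99.7%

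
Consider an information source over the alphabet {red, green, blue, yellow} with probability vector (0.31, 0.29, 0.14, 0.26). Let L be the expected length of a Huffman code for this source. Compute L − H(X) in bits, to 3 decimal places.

0.056 bits

Entropy H = −Σ p log₂ p ≈ 1.9441 bits.
Huffman merges: 7/50+13/50→2/5; 29/100+31/100→3/5; 2/5+3/5→1. L = 2 ≈ 2.0000.
L − H = 2.0000 − 1.9441 = 0.056 bits.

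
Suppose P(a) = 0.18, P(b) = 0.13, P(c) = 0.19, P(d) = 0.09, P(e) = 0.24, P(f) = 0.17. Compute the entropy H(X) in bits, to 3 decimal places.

2.525 bits

H = −Σ pᵢ log₂ pᵢ.
−0.18·log₂(0.18) = 0.4453
−0.13·log₂(0.13) = 0.3826
−0.19·log₂(0.19) = 0.4552
−0.09·log₂(0.09) = 0.3127
−0.24·log₂(0.24) = 0.4941
−0.17·log₂(0.17) = 0.4346
Sum ≈ 2.5246 → 2.525 bits.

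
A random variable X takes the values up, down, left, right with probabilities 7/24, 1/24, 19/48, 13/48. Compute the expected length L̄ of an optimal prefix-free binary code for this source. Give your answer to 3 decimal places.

Repeatedly combine the two least-probable nodes; the expected code length is the sum of the merged weights.
merge 1/24 + 13/48 → 5/16
merge 7/24 + 5/16 → 29/48
merge 19/48 + 29/48 → 1
L = 5/16 + 29/48 + 1 = 23/12 ≈ 1.917 bits/symbol.

1.917 bits/symbol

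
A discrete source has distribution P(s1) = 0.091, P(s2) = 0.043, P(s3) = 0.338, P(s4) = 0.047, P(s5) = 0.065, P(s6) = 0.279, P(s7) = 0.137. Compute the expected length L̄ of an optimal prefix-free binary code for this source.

2.473 bits/symbol

Repeatedly combine the two least-probable nodes; the expected code length is the sum of the merged weights.
merge 43/1000 + 47/1000 → 9/100
merge 13/200 + 9/100 → 31/200
merge 91/1000 + 137/1000 → 57/250
merge 31/200 + 57/250 → 383/1000
merge 279/1000 + 169/500 → 617/1000
merge 383/1000 + 617/1000 → 1
L = 9/100 + 31/200 + 57/250 + 383/1000 + 617/1000 + 1 = 2473/1000 = 2.473 bits/symbol.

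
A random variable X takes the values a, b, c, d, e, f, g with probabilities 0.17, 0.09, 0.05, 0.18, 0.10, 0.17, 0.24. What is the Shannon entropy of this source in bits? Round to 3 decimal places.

H = −Σ pᵢ log₂ pᵢ.
−0.17·log₂(0.17) = 0.4346
−0.09·log₂(0.09) = 0.3127
−0.05·log₂(0.05) = 0.2161
−0.18·log₂(0.18) = 0.4453
−0.10·log₂(0.10) = 0.3322
−0.17·log₂(0.17) = 0.4346
−0.24·log₂(0.24) = 0.4941
Sum ≈ 2.6696 → 2.670 bits.

2.670 bits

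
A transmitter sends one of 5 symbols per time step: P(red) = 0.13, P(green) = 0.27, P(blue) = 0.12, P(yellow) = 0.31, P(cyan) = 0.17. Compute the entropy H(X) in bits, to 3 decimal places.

2.218 bits

H = −Σ pᵢ log₂ pᵢ.
−0.13·log₂(0.13) = 0.3826
−0.27·log₂(0.27) = 0.5100
−0.12·log₂(0.12) = 0.3671
−0.31·log₂(0.31) = 0.5238
−0.17·log₂(0.17) = 0.4346
Sum ≈ 2.2181 → 2.218 bits.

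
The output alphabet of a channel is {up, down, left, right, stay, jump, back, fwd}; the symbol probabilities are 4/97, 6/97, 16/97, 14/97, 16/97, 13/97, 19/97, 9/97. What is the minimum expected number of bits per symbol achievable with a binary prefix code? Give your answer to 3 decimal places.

2.907 bits/symbol

Repeatedly combine the two least-probable nodes; the expected code length is the sum of the merged weights.
merge 4/97 + 6/97 → 10/97
merge 9/97 + 10/97 → 19/97
merge 13/97 + 14/97 → 27/97
merge 16/97 + 16/97 → 32/97
merge 19/97 + 19/97 → 38/97
merge 27/97 + 32/97 → 59/97
merge 38/97 + 59/97 → 1
L = 10/97 + 19/97 + 27/97 + 32/97 + 38/97 + 59/97 + 1 = 282/97 ≈ 2.907 bits/symbol.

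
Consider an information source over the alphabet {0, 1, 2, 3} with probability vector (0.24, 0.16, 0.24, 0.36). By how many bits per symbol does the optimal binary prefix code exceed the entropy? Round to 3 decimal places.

Entropy H = −Σ p log₂ p ≈ 1.9419 bits.
Huffman merges: 4/25+6/25→2/5; 6/25+9/25→3/5; 2/5+3/5→1. L = 2 ≈ 2.0000.
L − H = 2.0000 − 1.9419 = 0.058 bits.

0.058 bits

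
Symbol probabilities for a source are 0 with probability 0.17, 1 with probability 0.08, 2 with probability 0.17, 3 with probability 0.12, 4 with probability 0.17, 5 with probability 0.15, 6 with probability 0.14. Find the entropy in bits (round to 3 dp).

H = −Σ pᵢ log₂ pᵢ.
−0.17·log₂(0.17) = 0.4346
−0.08·log₂(0.08) = 0.2915
−0.17·log₂(0.17) = 0.4346
−0.12·log₂(0.12) = 0.3671
−0.17·log₂(0.17) = 0.4346
−0.15·log₂(0.15) = 0.4105
−0.14·log₂(0.14) = 0.3971
Sum ≈ 2.7700 → 2.770 bits.

2.770 bits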